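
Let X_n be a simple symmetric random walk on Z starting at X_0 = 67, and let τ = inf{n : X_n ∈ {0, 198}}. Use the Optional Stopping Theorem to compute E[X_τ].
E[X_τ] = 67

X_n is a martingale and τ is a bounded-mean stopping time (indeed τ is finite a.s. with bounded expectation since the walk is in a bounded region). By the OST, E[X_τ] = E[X_0] = 67. Equivalently: E[X_τ] = 198 · P(hit 198 first) + 0 · P(hit 0 first) = 198 · (67/198) = 67.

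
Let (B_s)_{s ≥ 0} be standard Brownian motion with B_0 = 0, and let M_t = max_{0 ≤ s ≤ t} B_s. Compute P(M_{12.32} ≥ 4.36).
P(M_{12.32} ≥ 4.36) = 2·P(B_{12.32} ≥ 4.36) = 2(1 − Φ(4.36/√12.32)) ≈ 0.2142

By the reflection principle for Brownian motion, P(M_t ≥ a) = 2 · P(B_t ≥ a) for a ≥ 0. Since B_t ~ N(0, t), P(B_t ≥ 4.36) = 1 − Φ(4.36/√t) = 1 − Φ(4.36/√12.32) = 1 − Φ(1.2422). So
  P(M_{12.32} ≥ 4.36) = 2(1 − Φ(1.2422)) ≈ 0.2142.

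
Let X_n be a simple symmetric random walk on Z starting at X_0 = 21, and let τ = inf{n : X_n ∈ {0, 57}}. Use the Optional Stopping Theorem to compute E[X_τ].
E[X_τ] = 21

X_n is a martingale and τ is a bounded-mean stopping time (indeed τ is finite a.s. with bounded expectation since the walk is in a bounded region). By the OST, E[X_τ] = E[X_0] = 21. Equivalently: E[X_τ] = 57 · P(hit 57 first) + 0 · P(hit 0 first) = 57 · (21/57) = 21.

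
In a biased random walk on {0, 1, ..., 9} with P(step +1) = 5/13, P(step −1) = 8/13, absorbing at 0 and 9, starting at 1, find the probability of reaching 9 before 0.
P(hit 9 before 0) = (1 − (8/5)^1) / (1 − (8/5)^9) = 390625/44088201

Let u_k denote P(reach 9 before 0 | start at k). Boundary: u_0 = 0, u_9 = 1. Recurrence: u_k = 5/13·u_{k+1} + 8/13·u_{k-1} for 1 ≤ k ≤ 8. Try u_k = A + B·r^k with r = q/p = (8/13)/(5/13) = 8/5. Substitution satisfies the recurrence; boundary conditions give:
  u_k = (1 − r^k) / (1 − r^N) = (1 − (8/5)^1) / (1 − (8/5)^9) = 390625/44088201.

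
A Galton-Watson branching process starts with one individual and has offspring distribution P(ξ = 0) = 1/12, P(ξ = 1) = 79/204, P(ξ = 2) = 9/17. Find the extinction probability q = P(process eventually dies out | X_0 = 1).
q = 17/108

The pgf is f(s) = 1/12 + 79/204·s + 9/17·s². The extinction probability q is the smallest fixed point of f in [0, 1]. Setting s = f(s):
  9/17·s² + (79/204 − 1)·s + 1/12 = 0
  9/17·s² − (1/12 + 9/17)·s + 1/12 = 0
which factors as (s − 1)·(9/17·s − 1/12) = 0, giving roots s = 1 and s = (1/12)/(9/17) = 17/108.
Mean offspring μ = 79/204 + 2·9/17 = 295/204 > 1 (supercritical), so q < 1. The extinction probability is the smaller root: q = (1/12)/(9/17) = 17/108.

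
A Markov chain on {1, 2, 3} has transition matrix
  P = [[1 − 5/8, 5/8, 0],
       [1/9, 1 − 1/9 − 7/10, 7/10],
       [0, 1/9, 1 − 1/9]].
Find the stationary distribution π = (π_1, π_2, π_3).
π = (16/673, 90/673, 567/673)

This is a birth-death chain on three states, which satisfies detailed balance: π_1 · P_{12} = π_2 · P_{21} and π_2 · P_{23} = π_3 · P_{32}.
From π_1 · 5/8 = π_2 · 1/9: π_2/π_1 = (5/8)/(1/9) = 45/8.
From π_2 · 7/10 = π_3 · 1/9: π_3/π_2 = (7/10)/(1/9) = 63/10.
Take π_1 proportional to 1; then unnormalized π = (1, 45/8, 567/16). Normalize by dividing by the sum 673/16:
  π = (16/673, 90/673, 567/673).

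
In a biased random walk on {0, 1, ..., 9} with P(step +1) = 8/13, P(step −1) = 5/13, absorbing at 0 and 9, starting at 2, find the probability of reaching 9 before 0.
P(hit 9 before 0) = (1 − (5/8)^2) / (1 − (5/8)^9) = 27262976/44088201

Let u_k denote P(reach 9 before 0 | start at k). Boundary: u_0 = 0, u_9 = 1. Recurrence: u_k = 8/13·u_{k+1} + 5/13·u_{k-1} for 1 ≤ k ≤ 8. Try u_k = A + B·r^k with r = q/p = (5/13)/(8/13) = 5/8. Substitution satisfies the recurrence; boundary conditions give:
  u_k = (1 − r^k) / (1 − r^N) = (1 − (5/8)^2) / (1 − (5/8)^9) = 27262976/44088201.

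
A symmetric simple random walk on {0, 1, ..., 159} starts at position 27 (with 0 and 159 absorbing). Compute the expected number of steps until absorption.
E[τ | X_0 = 27] = 3564

Let v_k = E[τ | X_0 = k]. Boundary: v_0 = v_159 = 0. Recurrence: v_k = 1 + (v_{k-1} + v_{k+1})/2 for 1 ≤ k ≤ 158. The particular solution to v_k − (v_{k-1} + v_{k+1})/2 = 1 is v_k = −k^2. Adding homogeneous solution A + B k and matching boundaries gives v_k = k (159 − k). Substituting k = 27: v_27 = 27 · 132 = 3564.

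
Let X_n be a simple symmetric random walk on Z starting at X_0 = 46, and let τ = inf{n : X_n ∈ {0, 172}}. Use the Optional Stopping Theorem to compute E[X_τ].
E[X_τ] = 46

X_n is a martingale and τ is a bounded-mean stopping time (indeed τ is finite a.s. with bounded expectation since the walk is in a bounded region). By the OST, E[X_τ] = E[X_0] = 46. Equivalently: E[X_τ] = 172 · P(hit 172 first) + 0 · P(hit 0 first) = 172 · (46/172) = 46.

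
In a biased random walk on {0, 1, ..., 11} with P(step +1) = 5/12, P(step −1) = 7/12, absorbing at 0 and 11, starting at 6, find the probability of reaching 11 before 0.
P(hit 11 before 0) = (1 − (7/5)^6) / (1 − (7/5)^11) = 159412500/964249309

Let u_k denote P(reach 11 before 0 | start at k). Boundary: u_0 = 0, u_11 = 1. Recurrence: u_k = 5/12·u_{k+1} + 7/12·u_{k-1} for 1 ≤ k ≤ 10. Try u_k = A + B·r^k with r = q/p = (7/12)/(5/12) = 7/5. Substitution satisfies the recurrence; boundary conditions give:
  u_k = (1 − r^k) / (1 − r^N) = (1 − (7/5)^6) / (1 − (7/5)^11) = 159412500/964249309.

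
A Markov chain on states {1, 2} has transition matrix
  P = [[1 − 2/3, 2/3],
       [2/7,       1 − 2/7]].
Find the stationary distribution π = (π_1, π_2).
π_1 = 3/10, π_2 = 7/10

Solve πP = π with π_1 + π_2 = 1. From πP = π: π_1 · (1 − 2/3) + π_2 · 2/7 = π_1 ⇒ π_2 · 2/7 = π_1 · 2/3 ⇒ π_2/π_1 = (2/3)/(2/7) = 7/3. Together with π_1 + π_2 = 1:
  π_1 = (2/7)/(2/3 + 2/7) = (2/7)/(20/21) = 3/10,
  π_2 = (2/3)/(2/3 + 2/7) = (2/3)/(20/21) = 7/10.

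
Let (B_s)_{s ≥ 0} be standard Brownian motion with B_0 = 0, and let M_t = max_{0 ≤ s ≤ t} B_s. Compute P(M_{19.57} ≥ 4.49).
P(M_{19.57} ≥ 4.49) = 2·P(B_{19.57} ≥ 4.49) = 2(1 − Φ(4.49/√19.57)) ≈ 0.3101

By the reflection principle for Brownian motion, P(M_t ≥ a) = 2 · P(B_t ≥ a) for a ≥ 0. Since B_t ~ N(0, t), P(B_t ≥ 4.49) = 1 − Φ(4.49/√t) = 1 − Φ(4.49/√19.57) = 1 − Φ(1.0150). So
  P(M_{19.57} ≥ 4.49) = 2(1 − Φ(1.0150)) ≈ 0.3101.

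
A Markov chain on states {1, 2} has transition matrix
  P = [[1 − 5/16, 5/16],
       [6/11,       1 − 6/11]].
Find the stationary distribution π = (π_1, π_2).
π_1 = 96/151, π_2 = 55/151

Solve πP = π with π_1 + π_2 = 1. From πP = π: π_1 · (1 − 5/16) + π_2 · 6/11 = π_1 ⇒ π_2 · 6/11 = π_1 · 5/16 ⇒ π_2/π_1 = (5/16)/(6/11) = 55/96. Together with π_1 + π_2 = 1:
  π_1 = (6/11)/(5/16 + 6/11) = (6/11)/(151/176) = 96/151,
  π_2 = (5/16)/(5/16 + 6/11) = (5/16)/(151/176) = 55/151.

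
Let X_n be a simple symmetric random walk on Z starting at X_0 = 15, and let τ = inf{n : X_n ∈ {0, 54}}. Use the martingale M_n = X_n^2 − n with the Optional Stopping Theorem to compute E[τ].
E[τ] = 585

M_n = X_n^2 − n is a martingale (since E[X_{n+1}^2 | F_n] = X_n^2 + 1). By OST (τ has finite mean in a bounded region), E[M_τ] = E[M_0] = X_0^2 − 0 = 15^2 = 225. Also E[M_τ] = E[X_τ^2] − E[τ]. The walk exits at 0 or 54, with P(hit 54 first) = 15/54, so E[X_τ^2] = 54^2 · 15/54 + 0 = 810. Thus E[τ] = E[X_τ^2] − E[M_τ] = 810 − 225 = 585 = 15(54 − 15) = 585.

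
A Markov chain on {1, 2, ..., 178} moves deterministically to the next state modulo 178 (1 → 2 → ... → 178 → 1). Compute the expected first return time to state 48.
E[T_48 | X_0 = 48] = 178

The chain cycles deterministically, so starting at state 48 it returns in exactly 178 steps. Equivalently, the stationary distribution is uniform π_j = 1/178 for every state j, so by Kac's formula E[T_48] = 1/π_48 = 178.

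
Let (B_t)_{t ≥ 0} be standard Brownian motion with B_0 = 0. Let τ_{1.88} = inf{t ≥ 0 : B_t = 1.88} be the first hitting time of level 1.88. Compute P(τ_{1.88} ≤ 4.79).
P(τ_{1.88} ≤ 4.79) = 2(1 − Φ(1.88/√4.79)) = 2(1 − Φ(0.8590)) ≈ 0.3903

By the reflection principle for standard BM, P(τ_b ≤ t) = 2 · P(B_t ≥ b). Since B_t ~ N(0, t), P(B_t ≥ 1.88) = 1 − Φ(1.88/√t) = 1 − Φ(1.88/√4.79) = 1 − Φ(0.8590) ≈ 0.19517. Doubling: P(τ_{1.88} ≤ 4.79) ≈ 2 · 0.19517 = 0.39034 ≈ 0.3903.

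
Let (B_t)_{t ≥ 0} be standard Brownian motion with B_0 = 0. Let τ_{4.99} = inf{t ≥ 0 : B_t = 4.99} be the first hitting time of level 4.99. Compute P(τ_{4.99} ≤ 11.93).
P(τ_{4.99} ≤ 11.93) = 2(1 − Φ(4.99/√11.93)) = 2(1 − Φ(1.4447)) ≈ 0.1485

By the reflection principle for standard BM, P(τ_b ≤ t) = 2 · P(B_t ≥ b). Since B_t ~ N(0, t), P(B_t ≥ 4.99) = 1 − Φ(4.99/√t) = 1 − Φ(4.99/√11.93) = 1 − Φ(1.4447) ≈ 0.07427. Doubling: P(τ_{4.99} ≤ 11.93) ≈ 2 · 0.07427 = 0.14854 ≈ 0.1485.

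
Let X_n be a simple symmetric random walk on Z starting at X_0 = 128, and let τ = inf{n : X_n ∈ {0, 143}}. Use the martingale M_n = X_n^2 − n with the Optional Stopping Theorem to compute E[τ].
E[τ] = 1920

M_n = X_n^2 − n is a martingale (since E[X_{n+1}^2 | F_n] = X_n^2 + 1). By OST (τ has finite mean in a bounded region), E[M_τ] = E[M_0] = X_0^2 − 0 = 128^2 = 16384. Also E[M_τ] = E[X_τ^2] − E[τ]. The walk exits at 0 or 143, with P(hit 143 first) = 128/143, so E[X_τ^2] = 143^2 · 128/143 + 0 = 18304. Thus E[τ] = E[X_τ^2] − E[M_τ] = 18304 − 16384 = 1920 = 128(143 − 128) = 1920.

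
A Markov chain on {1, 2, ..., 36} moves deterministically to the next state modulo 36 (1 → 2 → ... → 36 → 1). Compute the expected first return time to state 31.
E[T_31 | X_0 = 31] = 36

The chain cycles deterministically, so starting at state 31 it returns in exactly 36 steps. Equivalently, the stationary distribution is uniform π_j = 1/36 for every state j, so by Kac's formula E[T_31] = 1/π_31 = 36.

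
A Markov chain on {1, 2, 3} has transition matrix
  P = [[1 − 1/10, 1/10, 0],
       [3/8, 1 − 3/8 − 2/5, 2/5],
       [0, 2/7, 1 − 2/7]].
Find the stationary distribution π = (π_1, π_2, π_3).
π = (25/41, 20/123, 28/123)

This is a birth-death chain on three states, which satisfies detailed balance: π_1 · P_{12} = π_2 · P_{21} and π_2 · P_{23} = π_3 · P_{32}.
From π_1 · 1/10 = π_2 · 3/8: π_2/π_1 = (1/10)/(3/8) = 4/15.
From π_2 · 2/5 = π_3 · 2/7: π_3/π_2 = (2/5)/(2/7) = 7/5.
Take π_1 proportional to 1; then unnormalized π = (1, 4/15, 28/75). Normalize by dividing by the sum 41/25:
  π = (25/41, 20/123, 28/123).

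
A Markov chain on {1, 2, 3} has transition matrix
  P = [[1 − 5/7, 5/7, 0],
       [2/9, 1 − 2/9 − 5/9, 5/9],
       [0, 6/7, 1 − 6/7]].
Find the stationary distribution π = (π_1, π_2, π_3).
π = (84/529, 270/529, 175/529)

This is a birth-death chain on three states, which satisfies detailed balance: π_1 · P_{12} = π_2 · P_{21} and π_2 · P_{23} = π_3 · P_{32}.
From π_1 · 5/7 = π_2 · 2/9: π_2/π_1 = (5/7)/(2/9) = 45/14.
From π_2 · 5/9 = π_3 · 6/7: π_3/π_2 = (5/9)/(6/7) = 35/54.
Take π_1 proportional to 1; then unnormalized π = (1, 45/14, 25/12). Normalize by dividing by the sum 529/84:
  π = (84/529, 270/529, 175/529).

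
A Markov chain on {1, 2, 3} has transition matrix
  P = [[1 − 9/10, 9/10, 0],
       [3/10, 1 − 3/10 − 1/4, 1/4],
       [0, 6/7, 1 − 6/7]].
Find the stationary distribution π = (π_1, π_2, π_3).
π = (8/39, 8/13, 7/39)

This is a birth-death chain on three states, which satisfies detailed balance: π_1 · P_{12} = π_2 · P_{21} and π_2 · P_{23} = π_3 · P_{32}.
From π_1 · 9/10 = π_2 · 3/10: π_2/π_1 = (9/10)/(3/10) = 3.
From π_2 · 1/4 = π_3 · 6/7: π_3/π_2 = (1/4)/(6/7) = 7/24.
Take π_1 proportional to 1; then unnormalized π = (1, 3, 7/8). Normalize by dividing by the sum 39/8:
  π = (8/39, 8/13, 7/39).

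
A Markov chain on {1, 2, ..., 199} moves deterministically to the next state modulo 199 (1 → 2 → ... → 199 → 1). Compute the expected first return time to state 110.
E[T_110 | X_0 = 110] = 199

The chain cycles deterministically, so starting at state 110 it returns in exactly 199 steps. Equivalently, the stationary distribution is uniform π_j = 1/199 for every state j, so by Kac's formula E[T_110] = 1/π_110 = 199.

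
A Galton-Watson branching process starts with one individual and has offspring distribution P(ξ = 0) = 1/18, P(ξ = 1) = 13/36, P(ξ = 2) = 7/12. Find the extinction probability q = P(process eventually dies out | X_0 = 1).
q = 2/21

The pgf is f(s) = 1/18 + 13/36·s + 7/12·s². The extinction probability q is the smallest fixed point of f in [0, 1]. Setting s = f(s):
  7/12·s² + (13/36 − 1)·s + 1/18 = 0
  7/12·s² − (1/18 + 7/12)·s + 1/18 = 0
which factors as (s − 1)·(7/12·s − 1/18) = 0, giving roots s = 1 and s = (1/18)/(7/12) = 2/21.
Mean offspring μ = 13/36 + 2·7/12 = 55/36 > 1 (supercritical), so q < 1. The extinction probability is the smaller root: q = (1/18)/(7/12) = 2/21.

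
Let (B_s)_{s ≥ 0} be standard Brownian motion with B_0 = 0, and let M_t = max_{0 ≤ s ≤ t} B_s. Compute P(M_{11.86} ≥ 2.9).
P(M_{11.86} ≥ 2.9) = 2·P(B_{11.86} ≥ 2.9) = 2(1 − Φ(2.9/√11.86)) ≈ 0.3997

By the reflection principle for Brownian motion, P(M_t ≥ a) = 2 · P(B_t ≥ a) for a ≥ 0. Since B_t ~ N(0, t), P(B_t ≥ 2.9) = 1 − Φ(2.9/√t) = 1 − Φ(2.9/√11.86) = 1 − Φ(0.8421). So
  P(M_{11.86} ≥ 2.9) = 2(1 − Φ(0.8421)) ≈ 0.3997.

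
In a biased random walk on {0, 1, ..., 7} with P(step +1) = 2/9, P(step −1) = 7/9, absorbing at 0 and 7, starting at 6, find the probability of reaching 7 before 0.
P(hit 7 before 0) = (1 − (7/2)^6) / (1 − (7/2)^7) = 47034/164683

Let u_k denote P(reach 7 before 0 | start at k). Boundary: u_0 = 0, u_7 = 1. Recurrence: u_k = 2/9·u_{k+1} + 7/9·u_{k-1} for 1 ≤ k ≤ 6. Try u_k = A + B·r^k with r = q/p = (7/9)/(2/9) = 7/2. Substitution satisfies the recurrence; boundary conditions give:
  u_k = (1 − r^k) / (1 − r^N) = (1 − (7/2)^6) / (1 − (7/2)^7) = 47034/164683.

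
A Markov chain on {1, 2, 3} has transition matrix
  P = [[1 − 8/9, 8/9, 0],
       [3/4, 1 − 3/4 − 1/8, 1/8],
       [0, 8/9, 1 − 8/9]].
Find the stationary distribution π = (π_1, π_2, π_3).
π = (54/127, 64/127, 9/127)

This is a birth-death chain on three states, which satisfies detailed balance: π_1 · P_{12} = π_2 · P_{21} and π_2 · P_{23} = π_3 · P_{32}.
From π_1 · 8/9 = π_2 · 3/4: π_2/π_1 = (8/9)/(3/4) = 32/27.
From π_2 · 1/8 = π_3 · 8/9: π_3/π_2 = (1/8)/(8/9) = 9/64.
Take π_1 proportional to 1; then unnormalized π = (1, 32/27, 1/6). Normalize by dividing by the sum 127/54:
  π = (54/127, 64/127, 9/127).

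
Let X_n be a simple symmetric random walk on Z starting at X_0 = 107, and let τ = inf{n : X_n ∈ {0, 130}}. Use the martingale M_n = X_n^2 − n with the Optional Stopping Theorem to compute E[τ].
E[τ] = 2461

M_n = X_n^2 − n is a martingale (since E[X_{n+1}^2 | F_n] = X_n^2 + 1). By OST (τ has finite mean in a bounded region), E[M_τ] = E[M_0] = X_0^2 − 0 = 107^2 = 11449. Also E[M_τ] = E[X_τ^2] − E[τ]. The walk exits at 0 or 130, with P(hit 130 first) = 107/130, so E[X_τ^2] = 130^2 · 107/130 + 0 = 13910. Thus E[τ] = E[X_τ^2] − E[M_τ] = 13910 − 11449 = 2461 = 107(130 − 107) = 2461.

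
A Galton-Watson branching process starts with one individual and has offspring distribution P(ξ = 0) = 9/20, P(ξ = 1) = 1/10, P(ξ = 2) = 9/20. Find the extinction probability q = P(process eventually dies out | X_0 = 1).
q = 1

Mean offspring μ = 0·9/20 + 1·1/10 + 2·9/20 = 1 ≤ 1. For μ ≤ 1 with offspring not concentrated at 1, the Galton-Watson process goes extinct almost surely, so q = 1.
(Algebraic check: The pgf is f(s) = 9/20 + 1/10·s + 9/20·s². The extinction probability q is the smallest fixed point of f in [0, 1]. Setting s = f(s):
  9/20·s² + (1/10 − 1)·s + 9/20 = 0
  9/20·s² − (9/20 + 9/20)·s + 9/20 = 0
which factors as (s − 1)·(9/20·s − 9/20) = 0, giving roots s = 1 and s = (9/20)/(9/20) = 1. Since 1 ≥ 1, the smallest root in [0, 1] is s = 1.)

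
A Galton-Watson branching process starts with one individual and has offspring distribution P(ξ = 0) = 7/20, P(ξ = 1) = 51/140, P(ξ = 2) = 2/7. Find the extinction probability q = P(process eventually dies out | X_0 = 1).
q = 1

Mean offspring μ = 0·7/20 + 1·51/140 + 2·2/7 = 131/140 ≤ 1. For μ ≤ 1 with offspring not concentrated at 1, the Galton-Watson process goes extinct almost surely, so q = 1.
(Algebraic check: The pgf is f(s) = 7/20 + 51/140·s + 2/7·s². The extinction probability q is the smallest fixed point of f in [0, 1]. Setting s = f(s):
  2/7·s² + (51/140 − 1)·s + 7/20 = 0
  2/7·s² − (7/20 + 2/7)·s + 7/20 = 0
which factors as (s − 1)·(2/7·s − 7/20) = 0, giving roots s = 1 and s = (7/20)/(2/7) = 49/40. Since 49/40 ≥ 1, the smallest root in [0, 1] is s = 1.)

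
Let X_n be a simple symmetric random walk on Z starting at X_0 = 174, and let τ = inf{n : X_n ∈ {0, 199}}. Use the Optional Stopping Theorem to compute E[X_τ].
E[X_τ] = 174

X_n is a martingale and τ is a bounded-mean stopping time (indeed τ is finite a.s. with bounded expectation since the walk is in a bounded region). By the OST, E[X_τ] = E[X_0] = 174. Equivalently: E[X_τ] = 199 · P(hit 199 first) + 0 · P(hit 0 first) = 199 · (174/199) = 174.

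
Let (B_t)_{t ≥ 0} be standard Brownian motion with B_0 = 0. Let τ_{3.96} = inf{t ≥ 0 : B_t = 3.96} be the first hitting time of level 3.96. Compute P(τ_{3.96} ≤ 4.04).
P(τ_{3.96} ≤ 4.04) = 2(1 − Φ(3.96/√4.04)) = 2(1 − Φ(1.9702)) ≈ 0.0488

By the reflection principle for standard BM, P(τ_b ≤ t) = 2 · P(B_t ≥ b). Since B_t ~ N(0, t), P(B_t ≥ 3.96) = 1 − Φ(3.96/√t) = 1 − Φ(3.96/√4.04) = 1 − Φ(1.9702) ≈ 0.02441. Doubling: P(τ_{3.96} ≤ 4.04) ≈ 2 · 0.02441 = 0.04882 ≈ 0.0488.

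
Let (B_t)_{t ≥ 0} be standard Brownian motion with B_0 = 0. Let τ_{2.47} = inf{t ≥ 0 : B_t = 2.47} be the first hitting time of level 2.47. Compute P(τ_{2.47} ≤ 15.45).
P(τ_{2.47} ≤ 15.45) = 2(1 − Φ(2.47/√15.45)) = 2(1 − Φ(0.6284)) ≈ 0.5297

By the reflection principle for standard BM, P(τ_b ≤ t) = 2 · P(B_t ≥ b). Since B_t ~ N(0, t), P(B_t ≥ 2.47) = 1 − Φ(2.47/√t) = 1 − Φ(2.47/√15.45) = 1 − Φ(0.6284) ≈ 0.26487. Doubling: P(τ_{2.47} ≤ 15.45) ≈ 2 · 0.26487 = 0.52974 ≈ 0.5297.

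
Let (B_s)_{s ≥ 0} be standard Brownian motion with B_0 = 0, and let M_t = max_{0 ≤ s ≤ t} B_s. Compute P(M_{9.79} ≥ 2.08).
P(M_{9.79} ≥ 2.08) = 2·P(B_{9.79} ≥ 2.08) = 2(1 − Φ(2.08/√9.79)) ≈ 0.5062

By the reflection principle for Brownian motion, P(M_t ≥ a) = 2 · P(B_t ≥ a) for a ≥ 0. Since B_t ~ N(0, t), P(B_t ≥ 2.08) = 1 − Φ(2.08/√t) = 1 − Φ(2.08/√9.79) = 1 − Φ(0.6648). So
  P(M_{9.79} ≥ 2.08) = 2(1 − Φ(0.6648)) ≈ 0.5062.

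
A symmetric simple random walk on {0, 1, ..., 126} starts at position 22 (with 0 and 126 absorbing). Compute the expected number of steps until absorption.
E[τ | X_0 = 22] = 2288

Let v_k = E[τ | X_0 = k]. Boundary: v_0 = v_126 = 0. Recurrence: v_k = 1 + (v_{k-1} + v_{k+1})/2 for 1 ≤ k ≤ 125. The particular solution to v_k − (v_{k-1} + v_{k+1})/2 = 1 is v_k = −k^2. Adding homogeneous solution A + B k and matching boundaries gives v_k = k (126 − k). Substituting k = 22: v_22 = 22 · 104 = 2288.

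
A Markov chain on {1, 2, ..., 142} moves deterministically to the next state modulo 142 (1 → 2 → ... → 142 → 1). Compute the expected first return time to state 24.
E[T_24 | X_0 = 24] = 142

The chain cycles deterministically, so starting at state 24 it returns in exactly 142 steps. Equivalently, the stationary distribution is uniform π_j = 1/142 for every state j, so by Kac's formula E[T_24] = 1/π_24 = 142.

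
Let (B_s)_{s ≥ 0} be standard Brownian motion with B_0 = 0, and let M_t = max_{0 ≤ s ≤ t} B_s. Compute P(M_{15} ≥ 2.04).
P(M_{15} ≥ 2.04) = 2·P(B_{15} ≥ 2.04) = 2(1 − Φ(2.04/√15)) ≈ 0.5984

By the reflection principle for Brownian motion, P(M_t ≥ a) = 2 · P(B_t ≥ a) for a ≥ 0. Since B_t ~ N(0, t), P(B_t ≥ 2.04) = 1 − Φ(2.04/√t) = 1 − Φ(2.04/√15) = 1 − Φ(0.5267). So
  P(M_{15} ≥ 2.04) = 2(1 − Φ(0.5267)) ≈ 0.5984.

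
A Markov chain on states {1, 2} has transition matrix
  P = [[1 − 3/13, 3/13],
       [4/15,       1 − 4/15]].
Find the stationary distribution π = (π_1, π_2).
π_1 = 52/97, π_2 = 45/97

Solve πP = π with π_1 + π_2 = 1. From πP = π: π_1 · (1 − 3/13) + π_2 · 4/15 = π_1 ⇒ π_2 · 4/15 = π_1 · 3/13 ⇒ π_2/π_1 = (3/13)/(4/15) = 45/52. Together with π_1 + π_2 = 1:
  π_1 = (4/15)/(3/13 + 4/15) = (4/15)/(97/195) = 52/97,
  π_2 = (3/13)/(3/13 + 4/15) = (3/13)/(97/195) = 45/97.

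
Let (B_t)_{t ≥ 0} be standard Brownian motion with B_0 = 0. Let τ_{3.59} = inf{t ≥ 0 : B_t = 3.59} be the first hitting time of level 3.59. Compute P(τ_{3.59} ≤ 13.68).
P(τ_{3.59} ≤ 13.68) = 2(1 − Φ(3.59/√13.68)) = 2(1 − Φ(0.9706)) ≈ 0.3317

By the reflection principle for standard BM, P(τ_b ≤ t) = 2 · P(B_t ≥ b). Since B_t ~ N(0, t), P(B_t ≥ 3.59) = 1 − Φ(3.59/√t) = 1 − Φ(3.59/√13.68) = 1 − Φ(0.9706) ≈ 0.16587. Doubling: P(τ_{3.59} ≤ 13.68) ≈ 2 · 0.16587 = 0.33174 ≈ 0.3317.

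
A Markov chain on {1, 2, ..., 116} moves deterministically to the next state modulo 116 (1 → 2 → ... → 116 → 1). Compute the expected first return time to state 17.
E[T_17 | X_0 = 17] = 116

The chain cycles deterministically, so starting at state 17 it returns in exactly 116 steps. Equivalently, the stationary distribution is uniform π_j = 1/116 for every state j, so by Kac's formula E[T_17] = 1/π_17 = 116.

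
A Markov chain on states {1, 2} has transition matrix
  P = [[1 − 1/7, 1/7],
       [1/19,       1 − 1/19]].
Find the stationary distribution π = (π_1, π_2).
π_1 = 7/26, π_2 = 19/26

Solve πP = π with π_1 + π_2 = 1. From πP = π: π_1 · (1 − 1/7) + π_2 · 1/19 = π_1 ⇒ π_2 · 1/19 = π_1 · 1/7 ⇒ π_2/π_1 = (1/7)/(1/19) = 19/7. Together with π_1 + π_2 = 1:
  π_1 = (1/19)/(1/7 + 1/19) = (1/19)/(26/133) = 7/26,
  π_2 = (1/7)/(1/7 + 1/19) = (1/7)/(26/133) = 19/26.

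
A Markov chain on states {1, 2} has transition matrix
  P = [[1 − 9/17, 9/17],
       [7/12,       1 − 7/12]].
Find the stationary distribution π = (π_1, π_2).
π_1 = 119/227, π_2 = 108/227

Solve πP = π with π_1 + π_2 = 1. From πP = π: π_1 · (1 − 9/17) + π_2 · 7/12 = π_1 ⇒ π_2 · 7/12 = π_1 · 9/17 ⇒ π_2/π_1 = (9/17)/(7/12) = 108/119. Together with π_1 + π_2 = 1:
  π_1 = (7/12)/(9/17 + 7/12) = (7/12)/(227/204) = 119/227,
  π_2 = (9/17)/(9/17 + 7/12) = (9/17)/(227/204) = 108/227.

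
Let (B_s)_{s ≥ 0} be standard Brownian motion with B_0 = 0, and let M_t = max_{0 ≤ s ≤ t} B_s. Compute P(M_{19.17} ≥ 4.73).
P(M_{19.17} ≥ 4.73) = 2·P(B_{19.17} ≥ 4.73) = 2(1 − Φ(4.73/√19.17)) ≈ 0.2800

By the reflection principle for Brownian motion, P(M_t ≥ a) = 2 · P(B_t ≥ a) for a ≥ 0. Since B_t ~ N(0, t), P(B_t ≥ 4.73) = 1 − Φ(4.73/√t) = 1 − Φ(4.73/√19.17) = 1 − Φ(1.0803). So
  P(M_{19.17} ≥ 4.73) = 2(1 − Φ(1.0803)) ≈ 0.2800.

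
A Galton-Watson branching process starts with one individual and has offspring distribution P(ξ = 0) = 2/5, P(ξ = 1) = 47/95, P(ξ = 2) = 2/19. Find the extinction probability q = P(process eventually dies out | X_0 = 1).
q = 1

Mean offspring μ = 0·2/5 + 1·47/95 + 2·2/19 = 67/95 ≤ 1. For μ ≤ 1 with offspring not concentrated at 1, the Galton-Watson process goes extinct almost surely, so q = 1.
(Algebraic check: The pgf is f(s) = 2/5 + 47/95·s + 2/19·s². The extinction probability q is the smallest fixed point of f in [0, 1]. Setting s = f(s):
  2/19·s² + (47/95 − 1)·s + 2/5 = 0
  2/19·s² − (2/5 + 2/19)·s + 2/5 = 0
which factors as (s − 1)·(2/19·s − 2/5) = 0, giving roots s = 1 and s = (2/5)/(2/19) = 19/5. Since 19/5 ≥ 1, the smallest root in [0, 1] is s = 1.)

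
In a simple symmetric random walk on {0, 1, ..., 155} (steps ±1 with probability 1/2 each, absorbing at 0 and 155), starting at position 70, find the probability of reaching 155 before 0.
P(hit 155 before 0) = 70/155 = 14/31

Let u_k = P(hit 155 before 0 | start at k). Then u_0 = 0, u_155 = 1, and u_k = u_{k-1}/2 + u_{k+1}/2 for 1 ≤ k ≤ 154. This harmonic recurrence is solved by u_k = k/155, giving u_70 = 70/155 = 14/31.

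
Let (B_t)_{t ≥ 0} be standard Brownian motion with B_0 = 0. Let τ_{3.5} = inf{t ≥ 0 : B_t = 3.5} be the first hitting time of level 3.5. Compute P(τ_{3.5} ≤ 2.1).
P(τ_{3.5} ≤ 2.1) = 2(1 − Φ(3.5/√2.1)) = 2(1 − Φ(2.4152)) ≈ 0.0157

By the reflection principle for standard BM, P(τ_b ≤ t) = 2 · P(B_t ≥ b). Since B_t ~ N(0, t), P(B_t ≥ 3.5) = 1 − Φ(3.5/√t) = 1 − Φ(3.5/√2.1) = 1 − Φ(2.4152) ≈ 0.00786. Doubling: P(τ_{3.5} ≤ 2.1) ≈ 2 · 0.00786 = 0.01572 ≈ 0.0157.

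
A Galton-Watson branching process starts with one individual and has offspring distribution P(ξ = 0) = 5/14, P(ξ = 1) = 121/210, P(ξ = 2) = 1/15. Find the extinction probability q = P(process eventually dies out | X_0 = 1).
q = 1

Mean offspring μ = 0·5/14 + 1·121/210 + 2·1/15 = 149/210 ≤ 1. For μ ≤ 1 with offspring not concentrated at 1, the Galton-Watson process goes extinct almost surely, so q = 1.
(Algebraic check: The pgf is f(s) = 5/14 + 121/210·s + 1/15·s². The extinction probability q is the smallest fixed point of f in [0, 1]. Setting s = f(s):
  1/15·s² + (121/210 − 1)·s + 5/14 = 0
  1/15·s² − (5/14 + 1/15)·s + 5/14 = 0
which factors as (s − 1)·(1/15·s − 5/14) = 0, giving roots s = 1 and s = (5/14)/(1/15) = 75/14. Since 75/14 ≥ 1, the smallest root in [0, 1] is s = 1.)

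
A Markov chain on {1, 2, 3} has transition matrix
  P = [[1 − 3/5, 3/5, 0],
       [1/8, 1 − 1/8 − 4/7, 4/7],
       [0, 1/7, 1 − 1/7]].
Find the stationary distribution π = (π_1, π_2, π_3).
π = (1/25, 24/125, 96/125)

This is a birth-death chain on three states, which satisfies detailed balance: π_1 · P_{12} = π_2 · P_{21} and π_2 · P_{23} = π_3 · P_{32}.
From π_1 · 3/5 = π_2 · 1/8: π_2/π_1 = (3/5)/(1/8) = 24/5.
From π_2 · 4/7 = π_3 · 1/7: π_3/π_2 = (4/7)/(1/7) = 4.
Take π_1 proportional to 1; then unnormalized π = (1, 24/5, 96/5). Normalize by dividing by the sum 25:
  π = (1/25, 24/125, 96/125).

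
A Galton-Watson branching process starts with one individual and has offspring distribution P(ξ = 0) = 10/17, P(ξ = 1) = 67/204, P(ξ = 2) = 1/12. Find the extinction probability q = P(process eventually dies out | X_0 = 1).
q = 1

Mean offspring μ = 0·10/17 + 1·67/204 + 2·1/12 = 101/204 ≤ 1. For μ ≤ 1 with offspring not concentrated at 1, the Galton-Watson process goes extinct almost surely, so q = 1.
(Algebraic check: The pgf is f(s) = 10/17 + 67/204·s + 1/12·s². The extinction probability q is the smallest fixed point of f in [0, 1]. Setting s = f(s):
  1/12·s² + (67/204 − 1)·s + 10/17 = 0
  1/12·s² − (10/17 + 1/12)·s + 10/17 = 0
which factors as (s − 1)·(1/12·s − 10/17) = 0, giving roots s = 1 and s = (10/17)/(1/12) = 120/17. Since 120/17 ≥ 1, the smallest root in [0, 1] is s = 1.)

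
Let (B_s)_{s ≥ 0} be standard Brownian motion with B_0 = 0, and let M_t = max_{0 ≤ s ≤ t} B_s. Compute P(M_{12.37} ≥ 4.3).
P(M_{12.37} ≥ 4.3) = 2·P(B_{12.37} ≥ 4.3) = 2(1 − Φ(4.3/√12.37)) ≈ 0.2215

By the reflection principle for Brownian motion, P(M_t ≥ a) = 2 · P(B_t ≥ a) for a ≥ 0. Since B_t ~ N(0, t), P(B_t ≥ 4.3) = 1 − Φ(4.3/√t) = 1 − Φ(4.3/√12.37) = 1 − Φ(1.2226). So
  P(M_{12.37} ≥ 4.3) = 2(1 − Φ(1.2226)) ≈ 0.2215.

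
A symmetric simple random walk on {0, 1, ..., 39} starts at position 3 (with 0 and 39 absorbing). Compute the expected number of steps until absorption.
E[τ | X_0 = 3] = 108

Let v_k = E[τ | X_0 = k]. Boundary: v_0 = v_39 = 0. Recurrence: v_k = 1 + (v_{k-1} + v_{k+1})/2 for 1 ≤ k ≤ 38. The particular solution to v_k − (v_{k-1} + v_{k+1})/2 = 1 is v_k = −k^2. Adding homogeneous solution A + B k and matching boundaries gives v_k = k (39 − k). Substituting k = 3: v_3 = 3 · 36 = 108.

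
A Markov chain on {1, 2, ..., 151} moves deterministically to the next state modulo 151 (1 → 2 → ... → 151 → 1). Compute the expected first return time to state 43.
E[T_43 | X_0 = 43] = 151

The chain cycles deterministically, so starting at state 43 it returns in exactly 151 steps. Equivalently, the stationary distribution is uniform π_j = 1/151 for every state j, so by Kac's formula E[T_43] = 1/π_43 = 151.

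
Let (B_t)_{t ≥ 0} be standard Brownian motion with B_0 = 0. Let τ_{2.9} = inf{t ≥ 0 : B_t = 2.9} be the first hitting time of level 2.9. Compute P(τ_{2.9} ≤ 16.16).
P(τ_{2.9} ≤ 16.16) = 2(1 − Φ(2.9/√16.16)) = 2(1 − Φ(0.7214)) ≈ 0.4707

By the reflection principle for standard BM, P(τ_b ≤ t) = 2 · P(B_t ≥ b). Since B_t ~ N(0, t), P(B_t ≥ 2.9) = 1 − Φ(2.9/√t) = 1 − Φ(2.9/√16.16) = 1 − Φ(0.7214) ≈ 0.23533. Doubling: P(τ_{2.9} ≤ 16.16) ≈ 2 · 0.23533 = 0.47066 ≈ 0.4707.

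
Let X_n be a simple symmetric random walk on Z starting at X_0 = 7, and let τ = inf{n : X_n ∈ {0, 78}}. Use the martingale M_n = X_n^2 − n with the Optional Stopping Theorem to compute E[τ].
E[τ] = 497

M_n = X_n^2 − n is a martingale (since E[X_{n+1}^2 | F_n] = X_n^2 + 1). By OST (τ has finite mean in a bounded region), E[M_τ] = E[M_0] = X_0^2 − 0 = 7^2 = 49. Also E[M_τ] = E[X_τ^2] − E[τ]. The walk exits at 0 or 78, with P(hit 78 first) = 7/78, so E[X_τ^2] = 78^2 · 7/78 + 0 = 546. Thus E[τ] = E[X_τ^2] − E[M_τ] = 546 − 49 = 497 = 7(78 − 7) = 497.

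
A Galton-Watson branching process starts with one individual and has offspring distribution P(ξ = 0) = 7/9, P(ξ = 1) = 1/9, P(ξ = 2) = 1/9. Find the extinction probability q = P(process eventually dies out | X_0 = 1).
q = 1

Mean offspring μ = 0·7/9 + 1·1/9 + 2·1/9 = 1/3 ≤ 1. For μ ≤ 1 with offspring not concentrated at 1, the Galton-Watson process goes extinct almost surely, so q = 1.
(Algebraic check: The pgf is f(s) = 7/9 + 1/9·s + 1/9·s². The extinction probability q is the smallest fixed point of f in [0, 1]. Setting s = f(s):
  1/9·s² + (1/9 − 1)·s + 7/9 = 0
  1/9·s² − (7/9 + 1/9)·s + 7/9 = 0
which factors as (s − 1)·(1/9·s − 7/9) = 0, giving roots s = 1 and s = (7/9)/(1/9) = 7. Since 7 ≥ 1, the smallest root in [0, 1] is s = 1.)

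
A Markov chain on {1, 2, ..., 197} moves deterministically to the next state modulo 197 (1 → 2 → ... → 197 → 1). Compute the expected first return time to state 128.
E[T_128 | X_0 = 128] = 197

The chain cycles deterministically, so starting at state 128 it returns in exactly 197 steps. Equivalently, the stationary distribution is uniform π_j = 1/197 for every state j, so by Kac's formula E[T_128] = 1/π_128 = 197.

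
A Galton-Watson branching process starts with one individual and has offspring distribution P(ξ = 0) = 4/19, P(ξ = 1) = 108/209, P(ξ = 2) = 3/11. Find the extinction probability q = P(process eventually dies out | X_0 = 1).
q = 44/57

The pgf is f(s) = 4/19 + 108/209·s + 3/11·s². The extinction probability q is the smallest fixed point of f in [0, 1]. Setting s = f(s):
  3/11·s² + (108/209 − 1)·s + 4/19 = 0
  3/11·s² − (4/19 + 3/11)·s + 4/19 = 0
which factors as (s − 1)·(3/11·s − 4/19) = 0, giving roots s = 1 and s = (4/19)/(3/11) = 44/57.
Mean offspring μ = 108/209 + 2·3/11 = 222/209 > 1 (supercritical), so q < 1. The extinction probability is the smaller root: q = (4/19)/(3/11) = 44/57.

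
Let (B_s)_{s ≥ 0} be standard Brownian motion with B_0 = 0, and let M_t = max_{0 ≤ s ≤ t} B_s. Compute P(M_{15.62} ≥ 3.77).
P(M_{15.62} ≥ 3.77) = 2·P(B_{15.62} ≥ 3.77) = 2(1 − Φ(3.77/√15.62)) ≈ 0.3401

By the reflection principle for Brownian motion, P(M_t ≥ a) = 2 · P(B_t ≥ a) for a ≥ 0. Since B_t ~ N(0, t), P(B_t ≥ 3.77) = 1 − Φ(3.77/√t) = 1 − Φ(3.77/√15.62) = 1 − Φ(0.9539). So
  P(M_{15.62} ≥ 3.77) = 2(1 − Φ(0.9539)) ≈ 0.3401.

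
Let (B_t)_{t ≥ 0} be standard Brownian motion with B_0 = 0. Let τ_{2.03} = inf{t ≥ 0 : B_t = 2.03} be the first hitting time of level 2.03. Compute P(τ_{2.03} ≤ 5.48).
P(τ_{2.03} ≤ 5.48) = 2(1 − Φ(2.03/√5.48)) = 2(1 − Φ(0.8672)) ≈ 0.3858

By the reflection principle for standard BM, P(τ_b ≤ t) = 2 · P(B_t ≥ b). Since B_t ~ N(0, t), P(B_t ≥ 2.03) = 1 − Φ(2.03/√t) = 1 − Φ(2.03/√5.48) = 1 − Φ(0.8672) ≈ 0.19292. Doubling: P(τ_{2.03} ≤ 5.48) ≈ 2 · 0.19292 = 0.38584 ≈ 0.3858.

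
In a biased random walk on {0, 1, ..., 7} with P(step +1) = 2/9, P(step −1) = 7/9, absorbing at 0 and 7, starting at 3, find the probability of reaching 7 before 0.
P(hit 7 before 0) = (1 − (7/2)^3) / (1 − (7/2)^7) = 1072/164683

Let u_k denote P(reach 7 before 0 | start at k). Boundary: u_0 = 0, u_7 = 1. Recurrence: u_k = 2/9·u_{k+1} + 7/9·u_{k-1} for 1 ≤ k ≤ 6. Try u_k = A + B·r^k with r = q/p = (7/9)/(2/9) = 7/2. Substitution satisfies the recurrence; boundary conditions give:
  u_k = (1 − r^k) / (1 − r^N) = (1 − (7/2)^3) / (1 − (7/2)^7) = 1072/164683.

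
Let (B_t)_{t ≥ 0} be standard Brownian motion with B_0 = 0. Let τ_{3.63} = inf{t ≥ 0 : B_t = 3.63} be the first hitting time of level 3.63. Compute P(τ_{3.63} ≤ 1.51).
P(τ_{3.63} ≤ 1.51) = 2(1 − Φ(3.63/√1.51)) = 2(1 − Φ(2.9541)) ≈ 0.0031

By the reflection principle for standard BM, P(τ_b ≤ t) = 2 · P(B_t ≥ b). Since B_t ~ N(0, t), P(B_t ≥ 3.63) = 1 − Φ(3.63/√t) = 1 − Φ(3.63/√1.51) = 1 − Φ(2.9541) ≈ 0.00157. Doubling: P(τ_{3.63} ≤ 1.51) ≈ 2 · 0.00157 = 0.00314 ≈ 0.0031.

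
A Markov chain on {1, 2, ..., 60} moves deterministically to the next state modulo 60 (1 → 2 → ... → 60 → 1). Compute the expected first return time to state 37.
E[T_37 | X_0 = 37] = 60

The chain cycles deterministically, so starting at state 37 it returns in exactly 60 steps. Equivalently, the stationary distribution is uniform π_j = 1/60 for every state j, so by Kac's formula E[T_37] = 1/π_37 = 60.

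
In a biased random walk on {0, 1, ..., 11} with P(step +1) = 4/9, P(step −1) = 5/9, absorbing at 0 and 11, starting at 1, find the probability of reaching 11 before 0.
P(hit 11 before 0) = (1 − (5/4)^1) / (1 − (5/4)^11) = 1048576/44633821

Let u_k denote P(reach 11 before 0 | start at k). Boundary: u_0 = 0, u_11 = 1. Recurrence: u_k = 4/9·u_{k+1} + 5/9·u_{k-1} for 1 ≤ k ≤ 10. Try u_k = A + B·r^k with r = q/p = (5/9)/(4/9) = 5/4. Substitution satisfies the recurrence; boundary conditions give:
  u_k = (1 − r^k) / (1 − r^N) = (1 − (5/4)^1) / (1 − (5/4)^11) = 1048576/44633821.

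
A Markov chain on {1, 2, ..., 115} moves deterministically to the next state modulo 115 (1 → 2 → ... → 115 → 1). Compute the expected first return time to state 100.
E[T_100 | X_0 = 100] = 115

The chain cycles deterministically, so starting at state 100 it returns in exactly 115 steps. Equivalently, the stationary distribution is uniform π_j = 1/115 for every state j, so by Kac's formula E[T_100] = 1/π_100 = 115.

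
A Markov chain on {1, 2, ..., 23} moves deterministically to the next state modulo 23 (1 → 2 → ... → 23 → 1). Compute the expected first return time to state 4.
E[T_4 | X_0 = 4] = 23

The chain cycles deterministically, so starting at state 4 it returns in exactly 23 steps. Equivalently, the stationary distribution is uniform π_j = 1/23 for every state j, so by Kac's formula E[T_4] = 1/π_4 = 23.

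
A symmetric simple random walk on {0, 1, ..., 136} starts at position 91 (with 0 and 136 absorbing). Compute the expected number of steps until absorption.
E[τ | X_0 = 91] = 4095

Let v_k = E[τ | X_0 = k]. Boundary: v_0 = v_136 = 0. Recurrence: v_k = 1 + (v_{k-1} + v_{k+1})/2 for 1 ≤ k ≤ 135. The particular solution to v_k − (v_{k-1} + v_{k+1})/2 = 1 is v_k = −k^2. Adding homogeneous solution A + B k and matching boundaries gives v_k = k (136 − k). Substituting k = 91: v_91 = 91 · 45 = 4095.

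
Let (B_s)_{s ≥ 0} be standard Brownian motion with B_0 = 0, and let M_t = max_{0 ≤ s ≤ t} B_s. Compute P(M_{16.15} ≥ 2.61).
P(M_{16.15} ≥ 2.61) = 2·P(B_{16.15} ≥ 2.61) = 2(1 − Φ(2.61/√16.15)) ≈ 0.5160

By the reflection principle for Brownian motion, P(M_t ≥ a) = 2 · P(B_t ≥ a) for a ≥ 0. Since B_t ~ N(0, t), P(B_t ≥ 2.61) = 1 − Φ(2.61/√t) = 1 − Φ(2.61/√16.15) = 1 − Φ(0.6495). So
  P(M_{16.15} ≥ 2.61) = 2(1 − Φ(0.6495)) ≈ 0.5160.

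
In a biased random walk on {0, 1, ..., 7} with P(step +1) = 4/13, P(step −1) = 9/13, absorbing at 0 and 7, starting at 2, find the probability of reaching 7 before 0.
P(hit 7 before 0) = (1 − (9/4)^2) / (1 − (9/4)^7) = 13312/953317

Let u_k denote P(reach 7 before 0 | start at k). Boundary: u_0 = 0, u_7 = 1. Recurrence: u_k = 4/13·u_{k+1} + 9/13·u_{k-1} for 1 ≤ k ≤ 6. Try u_k = A + B·r^k with r = q/p = (9/13)/(4/13) = 9/4. Substitution satisfies the recurrence; boundary conditions give:
  u_k = (1 − r^k) / (1 − r^N) = (1 − (9/4)^2) / (1 − (9/4)^7) = 13312/953317.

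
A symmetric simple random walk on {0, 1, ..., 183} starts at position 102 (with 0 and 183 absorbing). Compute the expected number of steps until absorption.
E[τ | X_0 = 102] = 8262

Let v_k = E[τ | X_0 = k]. Boundary: v_0 = v_183 = 0. Recurrence: v_k = 1 + (v_{k-1} + v_{k+1})/2 for 1 ≤ k ≤ 182. The particular solution to v_k − (v_{k-1} + v_{k+1})/2 = 1 is v_k = −k^2. Adding homogeneous solution A + B k and matching boundaries gives v_k = k (183 − k). Substituting k = 102: v_102 = 102 · 81 = 8262.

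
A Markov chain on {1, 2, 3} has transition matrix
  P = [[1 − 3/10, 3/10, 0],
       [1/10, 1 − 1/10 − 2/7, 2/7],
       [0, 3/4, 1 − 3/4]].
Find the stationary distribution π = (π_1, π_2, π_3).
π = (7/36, 7/12, 2/9)

This is a birth-death chain on three states, which satisfies detailed balance: π_1 · P_{12} = π_2 · P_{21} and π_2 · P_{23} = π_3 · P_{32}.
From π_1 · 3/10 = π_2 · 1/10: π_2/π_1 = (3/10)/(1/10) = 3.
From π_2 · 2/7 = π_3 · 3/4: π_3/π_2 = (2/7)/(3/4) = 8/21.
Take π_1 proportional to 1; then unnormalized π = (1, 3, 8/7). Normalize by dividing by the sum 36/7:
  π = (7/36, 7/12, 2/9).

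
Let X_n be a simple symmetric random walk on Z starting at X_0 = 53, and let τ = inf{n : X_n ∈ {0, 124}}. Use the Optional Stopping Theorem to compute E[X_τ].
E[X_τ] = 53

X_n is a martingale and τ is a bounded-mean stopping time (indeed τ is finite a.s. with bounded expectation since the walk is in a bounded region). By the OST, E[X_τ] = E[X_0] = 53. Equivalently: E[X_τ] = 124 · P(hit 124 first) + 0 · P(hit 0 first) = 124 · (53/124) = 53.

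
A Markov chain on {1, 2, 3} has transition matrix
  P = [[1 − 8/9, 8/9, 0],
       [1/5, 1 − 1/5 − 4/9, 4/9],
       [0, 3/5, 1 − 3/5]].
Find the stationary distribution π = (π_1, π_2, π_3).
π = (243/2123, 1080/2123, 800/2123)

This is a birth-death chain on three states, which satisfies detailed balance: π_1 · P_{12} = π_2 · P_{21} and π_2 · P_{23} = π_3 · P_{32}.
From π_1 · 8/9 = π_2 · 1/5: π_2/π_1 = (8/9)/(1/5) = 40/9.
From π_2 · 4/9 = π_3 · 3/5: π_3/π_2 = (4/9)/(3/5) = 20/27.
Take π_1 proportional to 1; then unnormalized π = (1, 40/9, 800/243). Normalize by dividing by the sum 2123/243:
  π = (243/2123, 1080/2123, 800/2123).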